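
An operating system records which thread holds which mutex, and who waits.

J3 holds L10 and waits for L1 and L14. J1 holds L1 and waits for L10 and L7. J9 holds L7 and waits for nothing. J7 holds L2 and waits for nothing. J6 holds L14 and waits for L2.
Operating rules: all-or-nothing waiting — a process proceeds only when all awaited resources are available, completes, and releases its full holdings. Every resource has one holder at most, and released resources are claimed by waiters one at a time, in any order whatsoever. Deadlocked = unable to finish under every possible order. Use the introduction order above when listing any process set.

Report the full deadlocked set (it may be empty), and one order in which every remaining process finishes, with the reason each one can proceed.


The deadlocked set is J3 and J1.
Key observation: J3 -> J1 -> J3 is a circular wait — nothing in it can go first; no other process is dragged down with it.
One completion order for the rest: J7, J9, J6.
Check, step by step:
  run J7 (it waits on nothing); releases L2
  run J9 (it waits on nothing); releases L7
  J6: everything it awaited (L2) is free; runs, freeing L14


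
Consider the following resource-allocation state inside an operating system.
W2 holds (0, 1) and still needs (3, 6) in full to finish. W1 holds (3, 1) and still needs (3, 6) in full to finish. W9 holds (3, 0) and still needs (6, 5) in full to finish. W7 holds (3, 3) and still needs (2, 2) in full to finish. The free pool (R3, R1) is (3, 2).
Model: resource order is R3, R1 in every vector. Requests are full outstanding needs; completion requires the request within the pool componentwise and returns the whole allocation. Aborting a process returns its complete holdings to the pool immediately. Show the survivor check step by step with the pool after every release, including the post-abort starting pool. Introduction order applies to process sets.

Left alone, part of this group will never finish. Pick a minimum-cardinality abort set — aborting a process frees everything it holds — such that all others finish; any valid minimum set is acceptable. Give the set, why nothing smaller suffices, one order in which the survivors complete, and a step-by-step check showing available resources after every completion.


Abort W1.
Key observation: aborting W1 returns (3, 1), and W2 — hopeless before — runs at step 3 with the returned capacity in the pool.
Minimality: the empty abort set fails — the state is deadlocked as it stands.
The survivors complete as W7, W9, W2. Walking it through (starting from the post-abort pool):
  pool = (6, 3)
  run W7 (needs (2, 2), free (6, 3)); after release of (3, 3) the pool is (9, 6)
  run W9 (needs (6, 5), free (9, 6)); after release of (3, 0) the pool is (12, 6)
  run W2 (needs (3, 6), free (12, 6)); after release of (0, 1) the pool is (12, 7)


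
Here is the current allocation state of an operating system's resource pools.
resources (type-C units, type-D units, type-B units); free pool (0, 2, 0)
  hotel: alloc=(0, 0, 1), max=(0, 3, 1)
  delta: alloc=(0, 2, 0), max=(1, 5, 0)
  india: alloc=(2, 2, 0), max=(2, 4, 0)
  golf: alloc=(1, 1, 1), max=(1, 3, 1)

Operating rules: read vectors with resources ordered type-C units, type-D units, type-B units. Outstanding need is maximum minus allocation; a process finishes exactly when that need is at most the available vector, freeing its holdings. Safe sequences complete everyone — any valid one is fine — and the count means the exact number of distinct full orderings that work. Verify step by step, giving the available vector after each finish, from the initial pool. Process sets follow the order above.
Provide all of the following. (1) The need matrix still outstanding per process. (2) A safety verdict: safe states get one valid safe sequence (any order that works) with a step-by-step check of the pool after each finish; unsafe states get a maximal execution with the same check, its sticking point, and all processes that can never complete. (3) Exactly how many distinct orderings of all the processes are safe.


(1) Need matrix, components ordered type-C units, type-D units, type-B units:
  hotel: (0, 3, 0)
  delta: (1, 3, 0)
  india: (0, 2, 0)
  golf: (0, 2, 0)
(2) SAFE — a valid safe sequence is golf, india, delta, hotel.
Key observation: golf is the earliest step where a requested resource binds exactly: need (0, 2, 0), pool (0, 2, 0) at its turn.
Step-by-step check:
  pool = (0, 2, 0)
  golf: need (0, 2, 0) fits (0, 2, 0); releases (1, 1, 1), pool now (1, 3, 1)
  india: need (0, 2, 0) fits (1, 3, 1); releases (2, 2, 0), pool now (3, 5, 1)
  delta: need (1, 3, 0) fits (3, 5, 1); releases (0, 2, 0), pool now (3, 7, 1)
  hotel: need (0, 3, 0) fits (3, 7, 1); releases (0, 0, 1), pool now (3, 7, 2)
(3) Precisely 12 of the possible complete orderings are safe sequences.


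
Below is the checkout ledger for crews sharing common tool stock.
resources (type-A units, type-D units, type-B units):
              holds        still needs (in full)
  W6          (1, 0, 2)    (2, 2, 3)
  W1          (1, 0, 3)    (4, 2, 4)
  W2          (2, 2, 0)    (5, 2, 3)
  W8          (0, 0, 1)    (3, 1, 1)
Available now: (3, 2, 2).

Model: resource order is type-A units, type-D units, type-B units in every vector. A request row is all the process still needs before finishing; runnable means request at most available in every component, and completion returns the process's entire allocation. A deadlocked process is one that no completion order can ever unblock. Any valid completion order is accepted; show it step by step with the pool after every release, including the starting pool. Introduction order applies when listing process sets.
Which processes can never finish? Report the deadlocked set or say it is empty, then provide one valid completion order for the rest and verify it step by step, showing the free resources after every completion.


Nothing here is deadlocked.
Key observation: there is always a runnable process — W8 first — so the state unwinds completely.
The rest can finish in the order W8, W6, W1, W2. Step-by-step check:
  pool = (3, 2, 2)
  W8: need (3, 1, 1) fits (3, 2, 2); releases (0, 0, 1), pool now (3, 2, 3)
  W6: need (2, 2, 3) fits (3, 2, 3); releases (1, 0, 2), pool now (4, 2, 5)
  W1: need (4, 2, 4) fits (4, 2, 5); releases (1, 0, 3), pool now (5, 2, 8)
  W2: need (5, 2, 3) fits (5, 2, 8); releases (2, 2, 0), pool now (7, 4, 8)


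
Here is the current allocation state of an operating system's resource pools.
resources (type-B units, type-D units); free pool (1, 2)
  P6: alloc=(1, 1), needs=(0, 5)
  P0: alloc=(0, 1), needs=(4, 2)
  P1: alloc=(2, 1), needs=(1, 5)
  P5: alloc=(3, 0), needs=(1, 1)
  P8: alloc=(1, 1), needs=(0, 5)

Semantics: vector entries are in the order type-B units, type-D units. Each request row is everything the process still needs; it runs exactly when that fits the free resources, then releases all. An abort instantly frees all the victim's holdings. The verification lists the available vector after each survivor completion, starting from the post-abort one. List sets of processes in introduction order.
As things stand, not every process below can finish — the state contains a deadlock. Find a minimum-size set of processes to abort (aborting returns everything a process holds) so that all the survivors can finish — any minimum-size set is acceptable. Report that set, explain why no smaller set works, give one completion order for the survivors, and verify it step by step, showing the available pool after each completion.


Abort P1 and P8.
Key observation: aborting P1 and P8 returns (3, 2), and P6 — hopeless before — runs at step 3 with the returned capacity in the pool.
Why nothing smaller works — every single abort fails: P6 alone leaves P1 blocked (short on type-D units); P0 alone leaves P6 blocked (short on type-D units); P1 alone leaves P6 blocked (short on type-D units); P5 alone leaves P6 blocked (short on type-D units); P8 alone leaves P6 blocked (short on type-D units).
The survivors complete as P0, P5, P6. Check, step by step (starting from the post-abort pool):
  pool = (4, 4)
  run P0 (needs (4, 2), free (4, 4)); after release of (0, 1) the pool is (4, 5)
  run P5 (needs (1, 1), free (4, 5)); after release of (3, 0) the pool is (7, 5)
  run P6 (needs (0, 5), free (7, 5)); after release of (1, 1) the pool is (8, 6)


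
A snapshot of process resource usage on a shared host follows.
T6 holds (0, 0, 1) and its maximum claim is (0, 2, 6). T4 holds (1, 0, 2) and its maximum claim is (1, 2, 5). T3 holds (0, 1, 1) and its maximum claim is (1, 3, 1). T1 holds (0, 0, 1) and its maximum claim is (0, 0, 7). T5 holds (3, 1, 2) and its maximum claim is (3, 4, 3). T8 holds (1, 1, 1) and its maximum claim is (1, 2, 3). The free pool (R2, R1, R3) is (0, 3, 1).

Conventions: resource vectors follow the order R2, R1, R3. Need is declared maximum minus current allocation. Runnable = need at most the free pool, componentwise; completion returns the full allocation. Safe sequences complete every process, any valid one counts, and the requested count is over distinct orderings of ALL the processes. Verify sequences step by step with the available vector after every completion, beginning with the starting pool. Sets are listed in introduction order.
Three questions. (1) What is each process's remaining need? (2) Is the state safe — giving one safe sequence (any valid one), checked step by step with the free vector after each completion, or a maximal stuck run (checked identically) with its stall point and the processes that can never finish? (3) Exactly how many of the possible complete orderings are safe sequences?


(1) Remaining need (order R2, R1, R3):
  T6: (0, 2, 5)
  T4: (0, 2, 3)
  T3: (1, 2, 0)
  T1: (0, 0, 6)
  T5: (0, 3, 1)
  T8: (0, 1, 2)
(2) SAFE, for example via the order T5, T3, T8, T4, T1, T6.
Key observation: T5 is the earliest step where a requested resource binds exactly: need (0, 3, 1), pool (0, 3, 1) at its turn.
Verifying each step:
  pool = (0, 3, 1)
  T5: need (0, 3, 1) fits (0, 3, 1); releases (3, 1, 2), pool now (3, 4, 3)
  T3: need (1, 2, 0) fits (3, 4, 3); releases (0, 1, 1), pool now (3, 5, 4)
  T8: need (0, 1, 2) fits (3, 5, 4); releases (1, 1, 1), pool now (4, 6, 5)
  T4: need (0, 2, 3) fits (4, 6, 5); releases (1, 0, 2), pool now (5, 6, 7)
  T1: need (0, 0, 6) fits (5, 6, 7); releases (0, 0, 1), pool now (5, 6, 8)
  T6: need (0, 2, 5) fits (5, 6, 8); releases (0, 0, 1), pool now (5, 6, 9)
(3) Exactly 38 of the possible complete orderings are safe sequences.


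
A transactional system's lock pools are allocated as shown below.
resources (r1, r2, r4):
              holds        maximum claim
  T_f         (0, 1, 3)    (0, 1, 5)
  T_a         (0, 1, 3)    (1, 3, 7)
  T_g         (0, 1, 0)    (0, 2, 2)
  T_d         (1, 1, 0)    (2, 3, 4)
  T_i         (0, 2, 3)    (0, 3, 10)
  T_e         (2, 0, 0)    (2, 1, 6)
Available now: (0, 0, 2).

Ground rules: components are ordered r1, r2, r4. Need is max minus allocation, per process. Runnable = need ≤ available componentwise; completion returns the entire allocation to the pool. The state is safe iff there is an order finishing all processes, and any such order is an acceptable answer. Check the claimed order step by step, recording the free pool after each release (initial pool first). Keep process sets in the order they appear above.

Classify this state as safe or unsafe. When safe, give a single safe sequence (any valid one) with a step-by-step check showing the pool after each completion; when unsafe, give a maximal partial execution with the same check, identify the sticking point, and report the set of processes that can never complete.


UNSAFE.
Key observation: after T_f, T_g the pool peaks at (0, 2, 5), and each blocked process is short somewhere: T_a on r1; T_d on r1; T_i on r4; T_e on r4.
A maximal execution: T_f, T_g — then nothing else fits. Walking it through:
  pool = (0, 0, 2)
  T_f needs (0, 0, 2) <= (0, 0, 2) -> finishes; pool += (0, 1, 3) = (0, 1, 5)
  T_g needs (0, 1, 2) <= (0, 1, 5) -> finishes; pool += (0, 1, 0) = (0, 2, 5)
  T_a still needs (1, 2, 4) but only (0, 2, 5) is free — short on r1
  T_d still needs (1, 2, 4) but only (0, 2, 5) is free — short on r1
  T_i still needs (0, 1, 7) but only (0, 2, 5) is free — short on r4
  T_e still needs (0, 1, 6) but only (0, 2, 5) is free — short on r4
Never able to finish: T_a, T_d, T_i and T_e.


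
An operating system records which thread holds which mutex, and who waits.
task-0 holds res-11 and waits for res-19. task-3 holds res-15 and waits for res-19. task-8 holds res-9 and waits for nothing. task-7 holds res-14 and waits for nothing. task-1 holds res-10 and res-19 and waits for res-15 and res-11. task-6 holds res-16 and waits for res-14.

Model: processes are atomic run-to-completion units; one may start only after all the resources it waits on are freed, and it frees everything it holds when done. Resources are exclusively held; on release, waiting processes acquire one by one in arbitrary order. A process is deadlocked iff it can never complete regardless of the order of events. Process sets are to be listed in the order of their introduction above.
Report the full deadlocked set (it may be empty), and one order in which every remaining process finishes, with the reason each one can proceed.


The deadlocked set is task-0, task-3 and task-1.
Key observation: nobody on the ring task-0 -> task-1 -> task-0 can start until another member finishes, which never happens; task-3 is caught in further circular waits.
One completion order for the rest: task-7, task-6, task-8.
Walking it through:
  run task-7 (it waits on nothing); releases res-14
  run task-6 (all its waits — res-14 — are resolved); releases res-16
  run task-8 (it waits on nothing); releases res-9


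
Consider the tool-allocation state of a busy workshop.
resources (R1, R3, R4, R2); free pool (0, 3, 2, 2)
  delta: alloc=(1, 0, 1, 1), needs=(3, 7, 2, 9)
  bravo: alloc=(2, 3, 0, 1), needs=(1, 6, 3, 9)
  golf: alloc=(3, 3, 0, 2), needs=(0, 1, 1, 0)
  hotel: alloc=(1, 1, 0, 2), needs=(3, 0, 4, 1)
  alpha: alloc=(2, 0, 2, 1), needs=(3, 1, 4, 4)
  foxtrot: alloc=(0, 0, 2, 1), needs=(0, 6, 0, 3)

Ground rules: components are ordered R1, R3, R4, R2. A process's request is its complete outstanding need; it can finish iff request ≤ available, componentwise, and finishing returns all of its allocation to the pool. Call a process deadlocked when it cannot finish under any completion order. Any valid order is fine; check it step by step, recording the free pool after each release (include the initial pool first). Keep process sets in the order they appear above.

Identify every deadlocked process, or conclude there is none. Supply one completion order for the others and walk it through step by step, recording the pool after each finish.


Deadlocked set: delta and bravo.
Key observation: golf, foxtrot, hotel, alpha can finish, but then (6, 7, 6, 8) is all there is, and the blocked group's R2 demands exceed it.
One completion order for the rest: golf, foxtrot, hotel, alpha. Check, step by step:
  pool = (0, 3, 2, 2)
  run golf (needs (0, 1, 1, 0), free (0, 3, 2, 2)); after release of (3, 3, 0, 2) the pool is (3, 6, 2, 4)
  run foxtrot (needs (0, 6, 0, 3), free (3, 6, 2, 4)); after release of (0, 0, 2, 1) the pool is (3, 6, 4, 5)
  run hotel (needs (3, 0, 4, 1), free (3, 6, 4, 5)); after release of (1, 1, 0, 2) the pool is (4, 7, 4, 7)
  run alpha (needs (3, 1, 4, 4), free (4, 7, 4, 7)); after release of (2, 0, 2, 1) the pool is (6, 7, 6, 8)
The stuck group stays short no matter what:
  delta cannot run: need (3, 7, 2, 9) vs free (6, 7, 6, 8) (insufficient R2)
  bravo cannot run: need (1, 6, 3, 9) vs free (6, 7, 6, 8) (insufficient R2)


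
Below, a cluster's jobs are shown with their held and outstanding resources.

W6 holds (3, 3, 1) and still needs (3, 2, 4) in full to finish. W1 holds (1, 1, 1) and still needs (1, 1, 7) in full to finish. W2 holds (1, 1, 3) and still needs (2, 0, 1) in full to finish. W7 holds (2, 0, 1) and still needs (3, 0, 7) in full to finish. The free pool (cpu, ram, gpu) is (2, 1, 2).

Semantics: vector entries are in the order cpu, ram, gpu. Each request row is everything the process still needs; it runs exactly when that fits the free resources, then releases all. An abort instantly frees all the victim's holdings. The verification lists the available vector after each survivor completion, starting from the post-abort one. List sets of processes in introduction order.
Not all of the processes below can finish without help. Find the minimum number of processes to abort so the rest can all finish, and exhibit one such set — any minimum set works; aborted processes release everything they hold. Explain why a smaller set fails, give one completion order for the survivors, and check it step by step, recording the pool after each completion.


Minimum abort set: W7.
Key observation: W1 was stuck for good until W7 gave back (2, 0, 1); in the order shown it finishes at step 3.
Minimality: the empty abort set fails — the state is deadlocked as it stands.
One survivor order: W2, W6, W1. Walking it through (post-abort pool first):
  pool = (4, 1, 3)
  W2 needs (2, 0, 1) <= (4, 1, 3) -> finishes; pool += (1, 1, 3) = (5, 2, 6)
  W6 needs (3, 2, 4) <= (5, 2, 6) -> finishes; pool += (3, 3, 1) = (8, 5, 7)
  W1 needs (1, 1, 7) <= (8, 5, 7) -> finishes; pool += (1, 1, 1) = (9, 6, 8)


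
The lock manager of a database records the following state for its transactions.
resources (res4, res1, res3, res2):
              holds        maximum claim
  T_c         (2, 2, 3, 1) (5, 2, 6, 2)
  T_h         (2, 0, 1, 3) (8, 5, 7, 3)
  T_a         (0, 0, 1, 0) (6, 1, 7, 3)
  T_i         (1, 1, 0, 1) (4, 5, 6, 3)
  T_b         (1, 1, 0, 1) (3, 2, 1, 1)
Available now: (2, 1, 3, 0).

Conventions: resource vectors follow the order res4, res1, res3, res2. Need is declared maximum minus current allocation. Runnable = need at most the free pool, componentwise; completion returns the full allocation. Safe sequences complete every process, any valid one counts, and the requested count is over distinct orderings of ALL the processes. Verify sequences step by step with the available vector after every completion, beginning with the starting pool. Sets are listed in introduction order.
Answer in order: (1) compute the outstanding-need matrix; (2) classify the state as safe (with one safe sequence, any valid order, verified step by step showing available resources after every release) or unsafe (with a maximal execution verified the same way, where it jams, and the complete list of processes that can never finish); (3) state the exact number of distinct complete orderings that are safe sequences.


(1) Need matrix, components ordered res4, res1, res3, res2:
  T_c: (3, 0, 3, 1)
  T_h: (6, 5, 6, 0)
  T_a: (6, 1, 6, 3)
  T_i: (3, 4, 6, 2)
  T_b: (2, 1, 1, 0)
(2) SAFE — a valid safe sequence is T_b, T_c, T_i, T_h, T_a.
Key observation: reading the order forward, T_b is the first process whose need (2, 1, 1, 0) meets the free pool (2, 1, 3, 0) exactly on a resource it requests.
Walking it through:
  pool = (2, 1, 3, 0)
  run T_b (needs (2, 1, 1, 0), free (2, 1, 3, 0)); after release of (1, 1, 0, 1) the pool is (3, 2, 3, 1)
  run T_c (needs (3, 0, 3, 1), free (3, 2, 3, 1)); after release of (2, 2, 3, 1) the pool is (5, 4, 6, 2)
  run T_i (needs (3, 4, 6, 2), free (5, 4, 6, 2)); after release of (1, 1, 0, 1) the pool is (6, 5, 6, 3)
  run T_h (needs (6, 5, 6, 0), free (6, 5, 6, 3)); after release of (2, 0, 1, 3) the pool is (8, 5, 7, 6)
  run T_a (needs (6, 1, 6, 3), free (8, 5, 7, 6)); after release of (0, 0, 1, 0) the pool is (8, 5, 8, 6)
(3) Precisely 2 of the possible complete orderings are safe sequences.


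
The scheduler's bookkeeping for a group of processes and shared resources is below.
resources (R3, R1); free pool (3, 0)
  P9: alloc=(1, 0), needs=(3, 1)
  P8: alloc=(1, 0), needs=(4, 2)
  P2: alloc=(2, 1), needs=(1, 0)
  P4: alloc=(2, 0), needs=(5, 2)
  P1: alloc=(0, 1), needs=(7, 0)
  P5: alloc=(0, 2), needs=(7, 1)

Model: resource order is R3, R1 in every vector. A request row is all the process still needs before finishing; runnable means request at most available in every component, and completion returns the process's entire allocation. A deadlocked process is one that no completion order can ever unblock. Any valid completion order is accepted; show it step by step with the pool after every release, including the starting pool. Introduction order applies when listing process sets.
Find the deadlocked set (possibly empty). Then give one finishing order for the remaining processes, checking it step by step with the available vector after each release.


The deadlocked set is P8, P4, P1 and P5.
Key observation: after P2, P9 the pool peaks at (6, 1), and each blocked process is short somewhere: P8 on R1; P4 on R1; P1 on R3; P5 on R3.
One completion order for the rest: P2, P9. Verifying each step:
  pool = (3, 0)
  run P2 (needs (1, 0), free (3, 0)); after release of (2, 1) the pool is (5, 1)
  run P9 (needs (3, 1), free (5, 1)); after release of (1, 0) the pool is (6, 1)
The blocked processes can never fit:
  P8 cannot run: need (4, 2) vs free (6, 1) (insufficient R1)
  P4 cannot run: need (5, 2) vs free (6, 1) (insufficient R1)
  P1 cannot run: need (7, 0) vs free (6, 1) (insufficient R3)
  P5 cannot run: need (7, 1) vs free (6, 1) (insufficient R3)


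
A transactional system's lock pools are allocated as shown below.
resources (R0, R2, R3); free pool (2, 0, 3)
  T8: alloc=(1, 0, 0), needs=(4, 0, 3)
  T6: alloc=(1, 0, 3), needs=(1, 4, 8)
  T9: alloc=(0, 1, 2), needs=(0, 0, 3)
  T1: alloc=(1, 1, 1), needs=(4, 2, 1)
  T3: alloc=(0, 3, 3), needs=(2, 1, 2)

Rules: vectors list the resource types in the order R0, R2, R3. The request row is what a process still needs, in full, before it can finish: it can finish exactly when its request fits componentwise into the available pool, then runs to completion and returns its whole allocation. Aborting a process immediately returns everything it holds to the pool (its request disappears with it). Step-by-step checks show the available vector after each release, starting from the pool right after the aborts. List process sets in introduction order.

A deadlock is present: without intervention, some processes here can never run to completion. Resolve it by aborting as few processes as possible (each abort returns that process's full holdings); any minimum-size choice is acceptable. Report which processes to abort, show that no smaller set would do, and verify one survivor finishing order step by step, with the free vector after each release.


Abort T8.
Key observation: T1 could never have finished before the abort; with (1, 0, 0) returned by T8, it fits at step 4.
No smaller set exists: with zero aborts the deadlock remains.
The survivors complete as T9, T3, T6, T1. Verifying each step (starting from the post-abort pool):
  pool = (3, 0, 3)
  T9: need (0, 0, 3) fits (3, 0, 3); releases (0, 1, 2), pool now (3, 1, 5)
  T3: need (2, 1, 2) fits (3, 1, 5); releases (0, 3, 3), pool now (3, 4, 8)
  T6: need (1, 4, 8) fits (3, 4, 8); releases (1, 0, 3), pool now (4, 4, 11)
  T1: need (4, 2, 1) fits (4, 4, 11); releases (1, 1, 1), pool now (5, 5, 12)


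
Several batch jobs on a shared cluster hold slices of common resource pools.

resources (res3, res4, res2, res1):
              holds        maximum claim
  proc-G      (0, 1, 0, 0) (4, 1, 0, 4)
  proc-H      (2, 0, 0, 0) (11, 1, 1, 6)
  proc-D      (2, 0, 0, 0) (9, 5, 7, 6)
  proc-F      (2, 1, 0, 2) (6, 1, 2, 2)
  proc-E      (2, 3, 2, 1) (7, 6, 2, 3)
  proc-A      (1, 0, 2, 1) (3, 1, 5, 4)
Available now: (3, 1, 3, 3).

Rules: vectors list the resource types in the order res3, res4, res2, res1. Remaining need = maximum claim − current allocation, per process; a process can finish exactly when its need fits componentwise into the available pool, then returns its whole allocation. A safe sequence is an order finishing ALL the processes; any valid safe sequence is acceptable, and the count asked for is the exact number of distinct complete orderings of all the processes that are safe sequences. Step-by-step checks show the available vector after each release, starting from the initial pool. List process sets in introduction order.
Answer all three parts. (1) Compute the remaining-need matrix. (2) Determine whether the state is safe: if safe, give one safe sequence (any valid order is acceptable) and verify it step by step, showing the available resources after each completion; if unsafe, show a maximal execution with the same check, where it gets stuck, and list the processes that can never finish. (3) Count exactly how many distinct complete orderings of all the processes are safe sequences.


(1) Remaining need (order res3, res4, res2, res1):
  proc-G: (4, 0, 0, 4)
  proc-H: (9, 1, 1, 6)
  proc-D: (7, 5, 7, 6)
  proc-F: (4, 0, 2, 0)
  proc-E: (5, 3, 0, 2)
  proc-A: (2, 1, 3, 3)
(2) The state is SAFE; one workable sequence: proc-A, proc-F, proc-G, proc-E, proc-D, proc-H.
Key observation: proc-A marks the first exact bind of the order: its need (2, 1, 3, 3) fits the free (3, 1, 3, 3) with zero slack on a requested resource.
Verifying each step:
  pool = (3, 1, 3, 3)
  proc-A needs (2, 1, 3, 3) <= (3, 1, 3, 3) -> finishes; pool += (1, 0, 2, 1) = (4, 1, 5, 4)
  proc-F needs (4, 0, 2, 0) <= (4, 1, 5, 4) -> finishes; pool += (2, 1, 0, 2) = (6, 2, 5, 6)
  proc-G needs (4, 0, 0, 4) <= (6, 2, 5, 6) -> finishes; pool += (0, 1, 0, 0) = (6, 3, 5, 6)
  proc-E needs (5, 3, 0, 2) <= (6, 3, 5, 6) -> finishes; pool += (2, 3, 2, 1) = (8, 6, 7, 7)
  proc-D needs (7, 5, 7, 6) <= (8, 6, 7, 7) -> finishes; pool += (2, 0, 0, 0) = (10, 6, 7, 7)
  proc-H needs (9, 1, 1, 6) <= (10, 6, 7, 7) -> finishes; pool += (2, 0, 0, 0) = (12, 6, 7, 7)
(3) Precisely 2 of the possible complete orderings are safe sequences.


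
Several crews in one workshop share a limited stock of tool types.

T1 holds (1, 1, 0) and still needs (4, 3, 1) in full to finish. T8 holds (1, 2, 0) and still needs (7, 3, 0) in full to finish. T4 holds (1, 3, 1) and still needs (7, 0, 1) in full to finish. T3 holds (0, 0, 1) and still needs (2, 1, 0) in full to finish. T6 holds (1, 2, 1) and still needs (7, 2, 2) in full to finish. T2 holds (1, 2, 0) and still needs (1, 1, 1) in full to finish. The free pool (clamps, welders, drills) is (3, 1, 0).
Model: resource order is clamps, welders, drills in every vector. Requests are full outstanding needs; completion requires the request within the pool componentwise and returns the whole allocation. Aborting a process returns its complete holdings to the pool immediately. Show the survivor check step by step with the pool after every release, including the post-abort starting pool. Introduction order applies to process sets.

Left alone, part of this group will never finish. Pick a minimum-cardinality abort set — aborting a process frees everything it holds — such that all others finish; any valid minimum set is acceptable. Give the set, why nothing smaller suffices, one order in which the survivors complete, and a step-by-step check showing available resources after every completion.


Minimum abort set: T4 and T6.
Key observation: aborting T4 and T6 returns (2, 5, 2), and T8 — hopeless before — runs at step 4 with the returned capacity in the pool.
No one abort is enough; case by case: T1 alone leaves T8 blocked (short on clamps); T8 alone leaves T4 blocked (short on clamps); T4 alone leaves T8 blocked (short on clamps); T3 alone leaves T8 blocked (short on clamps); T6 alone leaves T8 blocked (short on clamps); T2 alone leaves T8 blocked (short on clamps).
One survivor order: T1, T3, T2, T8. Verifying each step (post-abort pool first):
  pool = (5, 6, 2)
  run T1 (needs (4, 3, 1), free (5, 6, 2)); after release of (1, 1, 0) the pool is (6, 7, 2)
  run T3 (needs (2, 1, 0), free (6, 7, 2)); after release of (0, 0, 1) the pool is (6, 7, 3)
  run T2 (needs (1, 1, 1), free (6, 7, 3)); after release of (1, 2, 0) the pool is (7, 9, 3)
  run T8 (needs (7, 3, 0), free (7, 9, 3)); after release of (1, 2, 0) the pool is (8, 11, 3)


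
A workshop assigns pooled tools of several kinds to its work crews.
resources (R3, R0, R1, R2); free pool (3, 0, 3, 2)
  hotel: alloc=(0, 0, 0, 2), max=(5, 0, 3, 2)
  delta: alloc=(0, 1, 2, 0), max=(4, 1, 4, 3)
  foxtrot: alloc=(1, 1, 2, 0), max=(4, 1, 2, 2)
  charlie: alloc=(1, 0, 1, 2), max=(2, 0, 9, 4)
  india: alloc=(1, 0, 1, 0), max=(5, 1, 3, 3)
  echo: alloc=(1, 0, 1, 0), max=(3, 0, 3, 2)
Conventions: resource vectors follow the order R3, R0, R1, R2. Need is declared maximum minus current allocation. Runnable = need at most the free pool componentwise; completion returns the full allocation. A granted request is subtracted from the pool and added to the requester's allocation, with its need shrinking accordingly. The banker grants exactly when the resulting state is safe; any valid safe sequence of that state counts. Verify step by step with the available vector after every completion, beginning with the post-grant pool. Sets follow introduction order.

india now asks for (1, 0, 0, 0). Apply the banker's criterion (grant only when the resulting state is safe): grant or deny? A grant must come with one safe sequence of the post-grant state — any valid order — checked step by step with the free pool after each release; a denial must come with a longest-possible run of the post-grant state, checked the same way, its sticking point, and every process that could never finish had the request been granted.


DENY. Granting would leave the state unsafe.
Key observation: after echo, foxtrot the pool peaks at (4, 1, 6, 2), and each blocked process is short somewhere: hotel on R3; delta on R2; charlie on R1; india on R2.
After a pretend grant, a maximal execution: echo, foxtrot — then nothing else fits. Step-by-step check:
  pool = (2, 0, 3, 2)
  echo needs (2, 0, 2, 2) <= (2, 0, 3, 2) -> finishes; pool += (1, 0, 1, 0) = (3, 0, 4, 2)
  foxtrot needs (3, 0, 0, 2) <= (3, 0, 4, 2) -> finishes; pool += (1, 1, 2, 0) = (4, 1, 6, 2)
  blocked: hotel wants (5, 0, 3, 0), pool (4, 1, 6, 2) — not enough R3
  blocked: delta wants (4, 0, 2, 3), pool (4, 1, 6, 2) — not enough R2
  blocked: charlie wants (1, 0, 8, 2), pool (4, 1, 6, 2) — not enough R1
  blocked: india wants (3, 1, 2, 3), pool (4, 1, 6, 2) — not enough R2
Processes that could never finish after the grant: hotel, delta, charlie and india.


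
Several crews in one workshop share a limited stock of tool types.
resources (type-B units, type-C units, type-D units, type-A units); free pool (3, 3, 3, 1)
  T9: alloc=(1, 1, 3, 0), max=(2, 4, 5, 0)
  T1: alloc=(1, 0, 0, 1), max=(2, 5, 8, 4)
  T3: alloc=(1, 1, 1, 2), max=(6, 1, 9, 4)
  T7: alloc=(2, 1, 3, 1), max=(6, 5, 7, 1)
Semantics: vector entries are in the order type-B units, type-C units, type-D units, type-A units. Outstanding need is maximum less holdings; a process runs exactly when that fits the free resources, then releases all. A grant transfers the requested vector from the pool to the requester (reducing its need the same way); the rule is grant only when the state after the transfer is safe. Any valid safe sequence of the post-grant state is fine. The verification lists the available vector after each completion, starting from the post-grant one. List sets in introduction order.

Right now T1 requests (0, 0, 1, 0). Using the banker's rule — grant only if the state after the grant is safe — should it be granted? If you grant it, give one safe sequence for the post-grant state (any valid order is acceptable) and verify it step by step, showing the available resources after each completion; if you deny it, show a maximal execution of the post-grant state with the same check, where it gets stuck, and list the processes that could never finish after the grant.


GRANT — the state after the grant stays safe, e.g. via T9, T7, T3, T1.
Key observation: after the grant the pool drops to (3, 3, 2, 1), which still lets T9 finish first and unwind the rest.
Check on the post-grant state, step by step:
  pool = (3, 3, 2, 1)
  run T9 (needs (1, 3, 2, 0), free (3, 3, 2, 1)); after release of (1, 1, 3, 0) the pool is (4, 4, 5, 1)
  run T7 (needs (4, 4, 4, 0), free (4, 4, 5, 1)); after release of (2, 1, 3, 1) the pool is (6, 5, 8, 2)
  run T3 (needs (5, 0, 8, 2), free (6, 5, 8, 2)); after release of (1, 1, 1, 2) the pool is (7, 6, 9, 4)
  run T1 (needs (1, 5, 7, 3), free (7, 6, 9, 4)); after release of (1, 0, 1, 1) the pool is (8, 6, 10, 5)


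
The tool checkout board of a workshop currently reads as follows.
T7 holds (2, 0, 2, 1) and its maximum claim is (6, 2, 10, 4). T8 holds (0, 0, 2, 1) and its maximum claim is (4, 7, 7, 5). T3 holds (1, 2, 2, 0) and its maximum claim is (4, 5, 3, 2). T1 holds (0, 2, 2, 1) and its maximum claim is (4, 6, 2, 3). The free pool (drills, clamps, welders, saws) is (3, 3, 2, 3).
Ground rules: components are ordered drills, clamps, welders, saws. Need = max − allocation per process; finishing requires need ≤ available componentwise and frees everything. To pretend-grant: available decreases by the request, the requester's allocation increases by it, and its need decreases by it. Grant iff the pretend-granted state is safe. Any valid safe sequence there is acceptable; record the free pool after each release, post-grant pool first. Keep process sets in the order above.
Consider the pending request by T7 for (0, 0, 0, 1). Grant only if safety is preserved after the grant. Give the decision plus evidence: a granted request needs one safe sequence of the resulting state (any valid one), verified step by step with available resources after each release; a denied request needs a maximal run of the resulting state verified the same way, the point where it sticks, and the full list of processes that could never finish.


DENY: after the grant no complete ordering would exist.
Key observation: after T3, T1 the pool peaks at (4, 7, 6, 3), and each blocked process is short somewhere: T7 on welders; T8 on saws.
On the post-grant state, T3, T1 is a maximal run — nothing extends it. Walking it through:
  pool = (3, 3, 2, 2)
  run T3 (needs (3, 3, 1, 2), free (3, 3, 2, 2)); after release of (1, 2, 2, 0) the pool is (4, 5, 4, 2)
  run T1 (needs (4, 4, 0, 2), free (4, 5, 4, 2)); after release of (0, 2, 2, 1) the pool is (4, 7, 6, 3)
  T7 still needs (4, 2, 8, 2) but only (4, 7, 6, 3) is free — short on welders
  T8 still needs (4, 7, 5, 4) but only (4, 7, 6, 3) is free — short on saws
Processes that could never finish after the grant: T7 and T8.


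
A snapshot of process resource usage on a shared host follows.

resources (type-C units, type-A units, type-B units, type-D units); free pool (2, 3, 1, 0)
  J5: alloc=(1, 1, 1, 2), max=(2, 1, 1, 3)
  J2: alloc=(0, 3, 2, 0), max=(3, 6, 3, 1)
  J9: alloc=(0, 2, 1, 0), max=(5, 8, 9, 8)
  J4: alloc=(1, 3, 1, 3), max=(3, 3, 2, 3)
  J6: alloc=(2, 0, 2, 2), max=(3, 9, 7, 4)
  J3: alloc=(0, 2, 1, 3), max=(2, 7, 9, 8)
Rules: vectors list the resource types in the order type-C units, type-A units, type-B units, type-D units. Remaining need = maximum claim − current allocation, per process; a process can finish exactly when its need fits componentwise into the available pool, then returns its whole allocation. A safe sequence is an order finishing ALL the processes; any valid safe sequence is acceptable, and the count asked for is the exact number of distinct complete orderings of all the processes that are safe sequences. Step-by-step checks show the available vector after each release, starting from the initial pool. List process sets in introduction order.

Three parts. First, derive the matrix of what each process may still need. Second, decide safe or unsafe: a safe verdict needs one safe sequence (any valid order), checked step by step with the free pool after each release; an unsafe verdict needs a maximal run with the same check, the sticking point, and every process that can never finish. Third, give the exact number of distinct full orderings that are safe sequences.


(1) Remaining need (order type-C units, type-A units, type-B units, type-D units):
  J5: (1, 0, 0, 1)
  J2: (3, 3, 1, 1)
  J9: (5, 6, 8, 8)
  J4: (2, 0, 1, 0)
  J6: (1, 9, 5, 2)
  J3: (2, 5, 8, 5)
(2) The state is UNSAFE.
Key observation: J4, J5, J2, J6 can finish, but then (6, 10, 7, 7) is all there is, and the blocked group's type-B units demands exceed it.
The run J4, J5, J2, J6 cannot be extended any further. Step-by-step check:
  pool = (2, 3, 1, 0)
  run J4 (needs (2, 0, 1, 0), free (2, 3, 1, 0)); after release of (1, 3, 1, 3) the pool is (3, 6, 2, 3)
  run J5 (needs (1, 0, 0, 1), free (3, 6, 2, 3)); after release of (1, 1, 1, 2) the pool is (4, 7, 3, 5)
  run J2 (needs (3, 3, 1, 1), free (4, 7, 3, 5)); after release of (0, 3, 2, 0) the pool is (4, 10, 5, 5)
  run J6 (needs (1, 9, 5, 2), free (4, 10, 5, 5)); after release of (2, 0, 2, 2) the pool is (6, 10, 7, 7)
  J9 cannot run: need (5, 6, 8, 8) vs free (6, 10, 7, 7) (insufficient type-B units and type-D units)
  J3 cannot run: need (2, 5, 8, 5) vs free (6, 10, 7, 7) (insufficient type-B units)
Permanently blocked: J9 and J3.
(3) Exactly 0 of the possible complete orderings are safe sequences.


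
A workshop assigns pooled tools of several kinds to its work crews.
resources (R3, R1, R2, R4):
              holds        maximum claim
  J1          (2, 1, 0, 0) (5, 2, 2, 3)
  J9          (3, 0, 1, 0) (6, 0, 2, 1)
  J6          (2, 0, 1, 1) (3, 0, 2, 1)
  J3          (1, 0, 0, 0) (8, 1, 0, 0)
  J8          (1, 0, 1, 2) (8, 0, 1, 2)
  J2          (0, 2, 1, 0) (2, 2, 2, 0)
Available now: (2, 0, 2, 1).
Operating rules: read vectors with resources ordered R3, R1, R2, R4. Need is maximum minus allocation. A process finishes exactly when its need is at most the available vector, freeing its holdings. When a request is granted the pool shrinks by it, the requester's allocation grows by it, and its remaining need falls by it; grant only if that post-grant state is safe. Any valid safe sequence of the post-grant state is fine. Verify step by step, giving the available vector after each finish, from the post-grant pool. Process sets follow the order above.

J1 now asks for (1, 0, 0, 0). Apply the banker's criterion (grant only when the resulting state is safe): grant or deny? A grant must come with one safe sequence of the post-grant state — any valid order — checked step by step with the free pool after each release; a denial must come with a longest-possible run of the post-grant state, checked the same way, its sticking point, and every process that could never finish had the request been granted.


DENY: after the grant no complete ordering would exist.
Key observation: after J6, J2, J9 the pool peaks at (6, 2, 5, 2), and each blocked process is short somewhere: J1 on R4; J3 on R3; J8 on R3.
After a pretend grant, a maximal execution: J6, J2, J9 — then nothing else fits. Verifying each step:
  pool = (1, 0, 2, 1)
  J6: need (1, 0, 1, 0) fits (1, 0, 2, 1); releases (2, 0, 1, 1), pool now (3, 0, 3, 2)
  J2: need (2, 0, 1, 0) fits (3, 0, 3, 2); releases (0, 2, 1, 0), pool now (3, 2, 4, 2)
  J9: need (3, 0, 1, 1) fits (3, 2, 4, 2); releases (3, 0, 1, 0), pool now (6, 2, 5, 2)
  J1 still needs (2, 1, 2, 3) but only (6, 2, 5, 2) is free — short on R4
  J3 still needs (7, 1, 0, 0) but only (6, 2, 5, 2) is free — short on R3
  J8 still needs (7, 0, 0, 0) but only (6, 2, 5, 2) is free — short on R3
Processes that could never finish after the grant: J1, J3 and J8.


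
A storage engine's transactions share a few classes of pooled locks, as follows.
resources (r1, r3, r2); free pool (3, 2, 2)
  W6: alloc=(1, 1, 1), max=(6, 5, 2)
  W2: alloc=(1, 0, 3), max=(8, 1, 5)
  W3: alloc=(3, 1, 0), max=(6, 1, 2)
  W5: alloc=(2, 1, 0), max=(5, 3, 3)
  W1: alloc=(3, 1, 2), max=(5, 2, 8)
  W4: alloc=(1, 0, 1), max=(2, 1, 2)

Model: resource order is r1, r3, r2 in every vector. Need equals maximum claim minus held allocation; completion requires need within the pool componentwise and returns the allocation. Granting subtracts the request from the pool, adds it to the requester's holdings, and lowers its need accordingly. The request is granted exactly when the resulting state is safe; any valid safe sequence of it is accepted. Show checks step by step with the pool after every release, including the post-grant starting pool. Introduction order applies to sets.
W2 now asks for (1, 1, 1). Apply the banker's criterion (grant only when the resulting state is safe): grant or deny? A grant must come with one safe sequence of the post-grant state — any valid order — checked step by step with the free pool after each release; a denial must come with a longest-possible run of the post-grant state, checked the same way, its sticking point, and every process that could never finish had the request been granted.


GRANT. The post-grant state is safe; one safe sequence: W4, W3, W2, W5, W6, W1.
Key observation: even at the reduced pool (2, 1, 1), W4 fits immediately, so safety survives the grant.
Verifying the post-grant state step by step:
  pool = (2, 1, 1)
  W4 needs (1, 1, 1) <= (2, 1, 1) -> finishes; pool += (1, 0, 1) = (3, 1, 2)
  W3 needs (3, 0, 2) <= (3, 1, 2) -> finishes; pool += (3, 1, 0) = (6, 2, 2)
  W2 needs (6, 0, 1) <= (6, 2, 2) -> finishes; pool += (2, 1, 4) = (8, 3, 6)
  W5 needs (3, 2, 3) <= (8, 3, 6) -> finishes; pool += (2, 1, 0) = (10, 4, 6)
  W6 needs (5, 4, 1) <= (10, 4, 6) -> finishes; pool += (1, 1, 1) = (11, 5, 7)
  W1 needs (2, 1, 6) <= (11, 5, 7) -> finishes; pool += (3, 1, 2) = (14, 6, 9)
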